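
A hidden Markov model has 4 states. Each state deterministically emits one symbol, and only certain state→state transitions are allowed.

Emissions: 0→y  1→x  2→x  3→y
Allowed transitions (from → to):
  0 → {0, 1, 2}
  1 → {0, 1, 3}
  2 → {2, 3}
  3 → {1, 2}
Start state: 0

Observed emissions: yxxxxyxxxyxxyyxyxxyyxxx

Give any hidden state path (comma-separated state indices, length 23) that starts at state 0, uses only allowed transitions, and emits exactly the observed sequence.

0,1,1,1,1,3,2,2,2,3,1,1,0,0,2,3,1,1,0,0,2,2,2

  [0] y  {0,3}  => 0  start
  [1] x  {1,2}  => 1  0->1 ok
  [2] x  {1,2}  => 1  1->1 ok
  [3] x  {1,2}  => 1  1->1 ok
  [4] x  {1,2}  => 1  1->1 ok
  [5] y  {0,3}  => 3  1->3 ok
  [6] x  {1,2}  => 2  3->2 ok
  [7] x  {1,2}  => 2  2->2 ok
  [8] x  {1,2}  => 2  2->2 ok
  [9] y  {0,3}  => 3  2->3 ok
  [10] x  {1,2}  => 1  3->1 ok
  [11] x  {1,2}  => 1  1->1 ok
  [12] y  {0,3}  => 0  1->0 ok
  [13] y  {0,3}  => 0  0->0 ok
  [14] x  {1,2}  => 2  0->2 ok
  [15] y  {0,3}  => 3  2->3 ok
  [16] x  {1,2}  => 1  3->1 ok
  [17] x  {1,2}  => 1  1->1 ok
  [18] y  {0,3}  => 0  1->0 ok
  [19] y  {0,3}  => 0  0->0 ok
  [20] x  {1,2}  => 2  0->2 ok
  [21] x  {1,2}  => 2  2->2 ok
  [22] x  {1,2}  => 2  2->2 ok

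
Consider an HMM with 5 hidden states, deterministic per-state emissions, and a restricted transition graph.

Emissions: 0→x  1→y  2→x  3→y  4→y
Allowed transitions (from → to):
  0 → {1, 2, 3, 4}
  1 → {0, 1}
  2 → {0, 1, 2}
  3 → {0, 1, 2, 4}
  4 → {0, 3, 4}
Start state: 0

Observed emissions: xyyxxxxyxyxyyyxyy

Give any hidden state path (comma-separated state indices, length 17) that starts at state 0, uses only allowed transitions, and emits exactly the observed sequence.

0,1,1,0,2,0,2,1,0,3,0,4,3,1,0,4,3

  0: obs=x cand={0,2} pick 0 [start]
  1: obs=y cand={1,3,4} pick 1 [0->1 ok]
  2: obs=y cand={1,3,4} pick 1 [1->1 ok]
  3: obs=x cand={0,2} pick 0 [1->0 ok]
  4: obs=x cand={0,2} pick 2 [0->2 ok]
  5: obs=x cand={0,2} pick 0 [2->0 ok]
  6: obs=x cand={0,2} pick 2 [0->2 ok]
  7: obs=y cand={1,3,4} pick 1 [2->1 ok]
  8: obs=x cand={0,2} pick 0 [1->0 ok]
  9: obs=y cand={1,3,4} pick 3 [0->3 ok]
  10: obs=x cand={0,2} pick 0 [3->0 ok]
  11: obs=y cand={1,3,4} pick 4 [0->4 ok]
  12: obs=y cand={1,3,4} pick 3 [4->3 ok]
  13: obs=y cand={1,3,4} pick 1 [3->1 ok]
  14: obs=x cand={0,2} pick 0 [1->0 ok]
  15: obs=y cand={1,3,4} pick 4 [0->4 ok]
  16: obs=y cand={1,3,4} pick 3 [4->3 ok]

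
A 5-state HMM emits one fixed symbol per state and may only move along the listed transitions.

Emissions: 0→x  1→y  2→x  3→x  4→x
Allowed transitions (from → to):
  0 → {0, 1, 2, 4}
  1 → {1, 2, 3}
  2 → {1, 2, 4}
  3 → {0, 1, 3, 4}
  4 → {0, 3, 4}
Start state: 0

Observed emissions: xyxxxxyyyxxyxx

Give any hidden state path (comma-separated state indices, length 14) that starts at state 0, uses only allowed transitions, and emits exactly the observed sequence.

  [0] x  {0,2,3,4}  => 0  start
  [1] y  {1}  => 1  0->1 ok
  [2] x  {0,2,3,4}  => 3  1->3 ok
  [3] x  {0,2,3,4}  => 4  3->4 ok
  [4] x  {0,2,3,4}  => 0  4->0 ok
  [5] x  {0,2,3,4}  => 2  0->2 ok
  [6] y  {1}  => 1  2->1 ok
  [7] y  {1}  => 1  1->1 ok
  [8] y  {1}  => 1  1->1 ok
  [9] x  {0,2,3,4}  => 3  1->3 ok
  [10] x  {0,2,3,4}  => 0  3->0 ok
  [11] y  {1}  => 1  0->1 ok
  [12] x  {0,2,3,4}  => 2  1->2 ok
  [13] x  {0,2,3,4}  => 2  2->2 ok

0,1,3,4,0,2,1,1,1,3,0,1,2,2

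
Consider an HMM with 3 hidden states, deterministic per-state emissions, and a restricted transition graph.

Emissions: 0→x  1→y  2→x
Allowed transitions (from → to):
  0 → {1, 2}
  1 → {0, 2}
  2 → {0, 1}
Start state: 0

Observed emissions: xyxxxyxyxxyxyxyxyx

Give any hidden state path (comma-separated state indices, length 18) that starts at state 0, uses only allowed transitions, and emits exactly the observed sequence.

  t0 'x' -> {0,2}, take 0 (start)
  t1 'y' -> {1}, take 1 (0->1 ok)
  t2 'x' -> {0,2}, take 0 (1->0 ok)
  t3 'x' -> {0,2}, take 2 (0->2 ok)
  t4 'x' -> {0,2}, take 0 (2->0 ok)
  t5 'y' -> {1}, take 1 (0->1 ok)
  t6 'x' -> {0,2}, take 0 (1->0 ok)
  t7 'y' -> {1}, take 1 (0->1 ok)
  t8 'x' -> {0,2}, take 0 (1->0 ok)
  t9 'x' -> {0,2}, take 2 (0->2 ok)
  t10 'y' -> {1}, take 1 (2->1 ok)
  t11 'x' -> {0,2}, take 2 (1->2 ok)
  t12 'y' -> {1}, take 1 (2->1 ok)
  t13 'x' -> {0,2}, take 0 (1->0 ok)
  t14 'y' -> {1}, take 1 (0->1 ok)
  t15 'x' -> {0,2}, take 0 (1->0 ok)
  t16 'y' -> {1}, take 1 (0->1 ok)
  t17 'x' -> {0,2}, take 2 (1->2 ok)

0,1,0,2,0,1,0,1,0,2,1,2,1,0,1,0,1,2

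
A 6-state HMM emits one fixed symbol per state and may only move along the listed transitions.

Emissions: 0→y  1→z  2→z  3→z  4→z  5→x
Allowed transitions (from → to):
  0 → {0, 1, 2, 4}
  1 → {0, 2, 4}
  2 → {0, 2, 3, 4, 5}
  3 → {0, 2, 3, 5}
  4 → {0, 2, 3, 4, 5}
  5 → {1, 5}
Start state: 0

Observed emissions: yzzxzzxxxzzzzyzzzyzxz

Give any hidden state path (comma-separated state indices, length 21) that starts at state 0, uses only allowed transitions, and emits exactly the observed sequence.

  t0 'y' -> {0}, take 0 (start)
  t1 'z' -> {1,2,3,4}, take 1 (0->1 ok)
  t2 'z' -> {1,2,3,4}, take 4 (1->4 ok)
  t3 'x' -> {5}, take 5 (4->5 ok)
  t4 'z' -> {1,2,3,4}, take 1 (5->1 ok)
  t5 'z' -> {1,2,3,4}, take 2 (1->2 ok)
  t6 'x' -> {5}, take 5 (2->5 ok)
  t7 'x' -> {5}, take 5 (5->5 ok)
  t8 'x' -> {5}, take 5 (5->5 ok)
  t9 'z' -> {1,2,3,4}, take 1 (5->1 ok)
  t10 'z' -> {1,2,3,4}, take 2 (1->2 ok)
  t11 'z' -> {1,2,3,4}, take 4 (2->4 ok)
  t12 'z' -> {1,2,3,4}, take 3 (4->3 ok)
  t13 'y' -> {0}, take 0 (3->0 ok)
  t14 'z' -> {1,2,3,4}, take 1 (0->1 ok)
  t15 'z' -> {1,2,3,4}, take 4 (1->4 ok)
  t16 'z' -> {1,2,3,4}, take 4 (4->4 ok)
  t17 'y' -> {0}, take 0 (4->0 ok)
  t18 'z' -> {1,2,3,4}, take 2 (0->2 ok)
  t19 'x' -> {5}, take 5 (2->5 ok)
  t20 'z' -> {1,2,3,4}, take 1 (5->1 ok)

0,1,4,5,1,2,5,5,5,1,2,4,3,0,1,4,4,0,2,5,1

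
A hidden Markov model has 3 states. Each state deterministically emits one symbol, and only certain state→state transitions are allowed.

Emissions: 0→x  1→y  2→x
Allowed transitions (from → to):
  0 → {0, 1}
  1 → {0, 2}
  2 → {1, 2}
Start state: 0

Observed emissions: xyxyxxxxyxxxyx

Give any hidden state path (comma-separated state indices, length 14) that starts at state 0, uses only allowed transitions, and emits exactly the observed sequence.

  t0 'x' -> {0,2}, take 0 (start)
  t1 'y' -> {1}, take 1 (0->1 ok)
  t2 'x' -> {0,2}, take 0 (1->0 ok)
  t3 'y' -> {1}, take 1 (0->1 ok)
  t4 'x' -> {0,2}, take 2 (1->2 ok)
  t5 'x' -> {0,2}, take 2 (2->2 ok)
  t6 'x' -> {0,2}, take 2 (2->2 ok)
  t7 'x' -> {0,2}, take 2 (2->2 ok)
  t8 'y' -> {1}, take 1 (2->1 ok)
  t9 'x' -> {0,2}, take 0 (1->0 ok)
  t10 'x' -> {0,2}, take 0 (0->0 ok)
  t11 'x' -> {0,2}, take 0 (0->0 ok)
  t12 'y' -> {1}, take 1 (0->1 ok)
  t13 'x' -> {0,2}, take 2 (1->2 ok)

0,1,0,1,2,2,2,2,1,0,0,0,1,2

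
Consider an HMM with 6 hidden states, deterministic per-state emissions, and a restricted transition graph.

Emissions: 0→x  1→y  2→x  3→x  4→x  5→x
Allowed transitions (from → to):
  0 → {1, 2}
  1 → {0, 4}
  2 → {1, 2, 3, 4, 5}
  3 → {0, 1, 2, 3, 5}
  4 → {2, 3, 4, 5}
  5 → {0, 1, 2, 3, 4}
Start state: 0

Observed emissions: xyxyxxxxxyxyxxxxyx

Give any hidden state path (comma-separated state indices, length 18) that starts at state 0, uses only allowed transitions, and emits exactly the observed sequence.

0,1,0,1,0,2,4,3,0,1,0,1,4,5,4,3,1,4

  t0 'x' -> {0,2,3,4,5}, take 0 (start)
  t1 'y' -> {1}, take 1 (0->1 ok)
  t2 'x' -> {0,2,3,4,5}, take 0 (1->0 ok)
  t3 'y' -> {1}, take 1 (0->1 ok)
  t4 'x' -> {0,2,3,4,5}, take 0 (1->0 ok)
  t5 'x' -> {0,2,3,4,5}, take 2 (0->2 ok)
  t6 'x' -> {0,2,3,4,5}, take 4 (2->4 ok)
  t7 'x' -> {0,2,3,4,5}, take 3 (4->3 ok)
  t8 'x' -> {0,2,3,4,5}, take 0 (3->0 ok)
  t9 'y' -> {1}, take 1 (0->1 ok)
  t10 'x' -> {0,2,3,4,5}, take 0 (1->0 ok)
  t11 'y' -> {1}, take 1 (0->1 ok)
  t12 'x' -> {0,2,3,4,5}, take 4 (1->4 ok)
  t13 'x' -> {0,2,3,4,5}, take 5 (4->5 ok)
  t14 'x' -> {0,2,3,4,5}, take 4 (5->4 ok)
  t15 'x' -> {0,2,3,4,5}, take 3 (4->3 ok)
  t16 'y' -> {1}, take 1 (3->1 ok)
  t17 'x' -> {0,2,3,4,5}, take 4 (1->4 ok)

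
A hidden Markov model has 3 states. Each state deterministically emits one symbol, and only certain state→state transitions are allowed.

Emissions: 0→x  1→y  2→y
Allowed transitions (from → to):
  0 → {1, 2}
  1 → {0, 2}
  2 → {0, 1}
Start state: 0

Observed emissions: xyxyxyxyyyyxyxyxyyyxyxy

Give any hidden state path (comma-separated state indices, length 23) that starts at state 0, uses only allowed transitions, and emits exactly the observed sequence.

0,2,0,1,0,1,0,2,1,2,1,0,1,0,1,0,2,1,2,0,2,0,1

  [0] x  {0}  => 0  start
  [1] y  {1,2}  => 2  0->2 ok
  [2] x  {0}  => 0  2->0 ok
  [3] y  {1,2}  => 1  0->1 ok
  [4] x  {0}  => 0  1->0 ok
  [5] y  {1,2}  => 1  0->1 ok
  [6] x  {0}  => 0  1->0 ok
  [7] y  {1,2}  => 2  0->2 ok
  [8] y  {1,2}  => 1  2->1 ok
  [9] y  {1,2}  => 2  1->2 ok
  [10] y  {1,2}  => 1  2->1 ok
  [11] x  {0}  => 0  1->0 ok
  [12] y  {1,2}  => 1  0->1 ok
  [13] x  {0}  => 0  1->0 ok
  [14] y  {1,2}  => 1  0->1 ok
  [15] x  {0}  => 0  1->0 ok
  [16] y  {1,2}  => 2  0->2 ok
  [17] y  {1,2}  => 1  2->1 ok
  [18] y  {1,2}  => 2  1->2 ok
  [19] x  {0}  => 0  2->0 ok
  [20] y  {1,2}  => 2  0->2 ok
  [21] x  {0}  => 0  2->0 ok
  [22] y  {1,2}  => 1  0->1 ok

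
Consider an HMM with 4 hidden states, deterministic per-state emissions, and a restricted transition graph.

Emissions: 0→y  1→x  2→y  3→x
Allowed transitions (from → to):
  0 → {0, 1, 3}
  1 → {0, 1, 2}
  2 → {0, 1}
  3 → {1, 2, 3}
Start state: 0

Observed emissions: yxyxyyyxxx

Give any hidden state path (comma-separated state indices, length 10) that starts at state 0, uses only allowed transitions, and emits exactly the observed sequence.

  pos 0: y in {0,2}, choose 0; start
  pos 1: x in {1,3}, choose 1; 0->1 ok
  pos 2: y in {0,2}, choose 2; 1->2 ok
  pos 3: x in {1,3}, choose 1; 2->1 ok
  pos 4: y in {0,2}, choose 0; 1->0 ok
  pos 5: y in {0,2}, choose 0; 0->0 ok
  pos 6: y in {0,2}, choose 0; 0->0 ok
  pos 7: x in {1,3}, choose 3; 0->3 ok
  pos 8: x in {1,3}, choose 3; 3->3 ok
  pos 9: x in {1,3}, choose 1; 3->1 ok

0,1,2,1,0,0,0,3,3,1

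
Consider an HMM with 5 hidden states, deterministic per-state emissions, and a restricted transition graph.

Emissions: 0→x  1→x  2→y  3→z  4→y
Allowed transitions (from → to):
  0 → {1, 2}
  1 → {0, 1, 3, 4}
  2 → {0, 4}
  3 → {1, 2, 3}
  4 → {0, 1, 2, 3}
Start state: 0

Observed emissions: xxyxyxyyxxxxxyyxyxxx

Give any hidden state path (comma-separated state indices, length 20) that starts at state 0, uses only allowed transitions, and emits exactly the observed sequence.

  pos 0: x in {0,1}, choose 0; start
  pos 1: x in {0,1}, choose 1; 0->1 ok
  pos 2: y in {2,4}, choose 4; 1->4 ok
  pos 3: x in {0,1}, choose 1; 4->1 ok
  pos 4: y in {2,4}, choose 4; 1->4 ok
  pos 5: x in {0,1}, choose 0; 4->0 ok
  pos 6: y in {2,4}, choose 2; 0->2 ok
  pos 7: y in {2,4}, choose 4; 2->4 ok
  pos 8: x in {0,1}, choose 0; 4->0 ok
  pos 9: x in {0,1}, choose 1; 0->1 ok
  pos 10: x in {0,1}, choose 1; 1->1 ok
  pos 11: x in {0,1}, choose 1; 1->1 ok
  pos 12: x in {0,1}, choose 0; 1->0 ok
  pos 13: y in {2,4}, choose 2; 0->2 ok
  pos 14: y in {2,4}, choose 4; 2->4 ok
  pos 15: x in {0,1}, choose 0; 4->0 ok
  pos 16: y in {2,4}, choose 2; 0->2 ok
  pos 17: x in {0,1}, choose 0; 2->0 ok
  pos 18: x in {0,1}, choose 1; 0->1 ok
  pos 19: x in {0,1}, choose 1; 1->1 ok

0,1,4,1,4,0,2,4,0,1,1,1,0,2,4,0,2,0,1,1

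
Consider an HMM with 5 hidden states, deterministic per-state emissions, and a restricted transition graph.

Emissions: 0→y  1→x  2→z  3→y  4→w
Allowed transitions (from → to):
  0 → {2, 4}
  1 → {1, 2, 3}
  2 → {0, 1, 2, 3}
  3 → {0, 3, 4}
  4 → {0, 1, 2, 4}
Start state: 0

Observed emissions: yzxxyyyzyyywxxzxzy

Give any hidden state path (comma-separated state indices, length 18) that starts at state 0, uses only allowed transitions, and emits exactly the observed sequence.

0,2,1,1,3,3,0,2,3,3,0,4,1,1,2,1,2,3

  [0] y  {0,3}  => 0  start
  [1] z  {2}  => 2  0->2 ok
  [2] x  {1}  => 1  2->1 ok
  [3] x  {1}  => 1  1->1 ok
  [4] y  {0,3}  => 3  1->3 ok
  [5] y  {0,3}  => 3  3->3 ok
  [6] y  {0,3}  => 0  3->0 ok
  [7] z  {2}  => 2  0->2 ok
  [8] y  {0,3}  => 3  2->3 ok
  [9] y  {0,3}  => 3  3->3 ok
  [10] y  {0,3}  => 0  3->0 ok
  [11] w  {4}  => 4  0->4 ok
  [12] x  {1}  => 1  4->1 ok
  [13] x  {1}  => 1  1->1 ok
  [14] z  {2}  => 2  1->2 ok
  [15] x  {1}  => 1  2->1 ok
  [16] z  {2}  => 2  1->2 ok
  [17] y  {0,3}  => 3  2->3 ok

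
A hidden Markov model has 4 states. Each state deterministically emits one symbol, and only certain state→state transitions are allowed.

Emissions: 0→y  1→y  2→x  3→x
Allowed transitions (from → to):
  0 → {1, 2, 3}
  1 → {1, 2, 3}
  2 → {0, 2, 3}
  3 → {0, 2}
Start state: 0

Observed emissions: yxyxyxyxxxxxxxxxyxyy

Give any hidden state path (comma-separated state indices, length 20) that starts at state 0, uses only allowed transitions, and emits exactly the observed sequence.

  t0 'y' -> {0,1}, take 0 (start)
  t1 'x' -> {2,3}, take 2 (0->2 ok)
  t2 'y' -> {0,1}, take 0 (2->0 ok)
  t3 'x' -> {2,3}, take 3 (0->3 ok)
  t4 'y' -> {0,1}, take 0 (3->0 ok)
  t5 'x' -> {2,3}, take 2 (0->2 ok)
  t6 'y' -> {0,1}, take 0 (2->0 ok)
  t7 'x' -> {2,3}, take 3 (0->3 ok)
  t8 'x' -> {2,3}, take 2 (3->2 ok)
  t9 'x' -> {2,3}, take 3 (2->3 ok)
  t10 'x' -> {2,3}, take 2 (3->2 ok)
  t11 'x' -> {2,3}, take 3 (2->3 ok)
  t12 'x' -> {2,3}, take 2 (3->2 ok)
  t13 'x' -> {2,3}, take 2 (2->2 ok)
  t14 'x' -> {2,3}, take 3 (2->3 ok)
  t15 'x' -> {2,3}, take 2 (3->2 ok)
  t16 'y' -> {0,1}, take 0 (2->0 ok)
  t17 'x' -> {2,3}, take 2 (0->2 ok)
  t18 'y' -> {0,1}, take 0 (2->0 ok)
  t19 'y' -> {0,1}, take 1 (0->1 ok)

0,2,0,3,0,2,0,3,2,3,2,3,2,2,3,2,0,2,0,1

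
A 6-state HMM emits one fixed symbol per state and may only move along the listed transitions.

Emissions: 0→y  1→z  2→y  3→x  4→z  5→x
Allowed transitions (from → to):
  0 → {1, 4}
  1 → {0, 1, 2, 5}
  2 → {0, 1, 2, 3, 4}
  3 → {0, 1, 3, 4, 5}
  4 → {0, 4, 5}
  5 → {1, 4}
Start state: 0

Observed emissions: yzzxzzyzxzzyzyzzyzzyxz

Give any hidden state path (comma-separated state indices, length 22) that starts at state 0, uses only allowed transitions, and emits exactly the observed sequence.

0,4,4,5,4,4,0,1,5,4,4,0,4,0,4,4,0,1,1,2,3,1

  [0] y  {0,2}  => 0  start
  [1] z  {1,4}  => 4  0->4 ok
  [2] z  {1,4}  => 4  4->4 ok
  [3] x  {3,5}  => 5  4->5 ok
  [4] z  {1,4}  => 4  5->4 ok
  [5] z  {1,4}  => 4  4->4 ok
  [6] y  {0,2}  => 0  4->0 ok
  [7] z  {1,4}  => 1  0->1 ok
  [8] x  {3,5}  => 5  1->5 ok
  [9] z  {1,4}  => 4  5->4 ok
  [10] z  {1,4}  => 4  4->4 ok
  [11] y  {0,2}  => 0  4->0 ok
  [12] z  {1,4}  => 4  0->4 ok
  [13] y  {0,2}  => 0  4->0 ok
  [14] z  {1,4}  => 4  0->4 ok
  [15] z  {1,4}  => 4  4->4 ok
  [16] y  {0,2}  => 0  4->0 ok
  [17] z  {1,4}  => 1  0->1 ok
  [18] z  {1,4}  => 1  1->1 ok
  [19] y  {0,2}  => 2  1->2 ok
  [20] x  {3,5}  => 3  2->3 ok
  [21] z  {1,4}  => 1  3->1 ok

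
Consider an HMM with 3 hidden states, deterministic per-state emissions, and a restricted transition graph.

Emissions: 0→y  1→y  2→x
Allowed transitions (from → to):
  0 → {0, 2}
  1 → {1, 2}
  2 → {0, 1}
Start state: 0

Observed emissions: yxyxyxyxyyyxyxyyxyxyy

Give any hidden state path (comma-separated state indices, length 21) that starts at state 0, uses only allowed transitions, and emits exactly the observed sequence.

0,2,0,2,1,2,0,2,1,1,1,2,0,2,0,0,2,0,2,1,1

  t0 'y' -> {0,1}, take 0 (start)
  t1 'x' -> {2}, take 2 (0->2 ok)
  t2 'y' -> {0,1}, take 0 (2->0 ok)
  t3 'x' -> {2}, take 2 (0->2 ok)
  t4 'y' -> {0,1}, take 1 (2->1 ok)
  t5 'x' -> {2}, take 2 (1->2 ok)
  t6 'y' -> {0,1}, take 0 (2->0 ok)
  t7 'x' -> {2}, take 2 (0->2 ok)
  t8 'y' -> {0,1}, take 1 (2->1 ok)
  t9 'y' -> {0,1}, take 1 (1->1 ok)
  t10 'y' -> {0,1}, take 1 (1->1 ok)
  t11 'x' -> {2}, take 2 (1->2 ok)
  t12 'y' -> {0,1}, take 0 (2->0 ok)
  t13 'x' -> {2}, take 2 (0->2 ok)
  t14 'y' -> {0,1}, take 0 (2->0 ok)
  t15 'y' -> {0,1}, take 0 (0->0 ok)
  t16 'x' -> {2}, take 2 (0->2 ok)
  t17 'y' -> {0,1}, take 0 (2->0 ok)
  t18 'x' -> {2}, take 2 (0->2 ok)
  t19 'y' -> {0,1}, take 1 (2->1 ok)
  t20 'y' -> {0,1}, take 1 (1->1 ok)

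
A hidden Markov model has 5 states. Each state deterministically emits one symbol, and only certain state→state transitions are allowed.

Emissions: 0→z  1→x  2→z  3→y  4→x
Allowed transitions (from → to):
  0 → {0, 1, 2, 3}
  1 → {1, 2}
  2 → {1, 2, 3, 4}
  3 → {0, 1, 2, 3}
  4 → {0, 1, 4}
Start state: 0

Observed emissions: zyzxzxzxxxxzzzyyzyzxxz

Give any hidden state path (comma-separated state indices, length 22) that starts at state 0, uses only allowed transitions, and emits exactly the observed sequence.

  t0 'z' -> {0,2}, take 0 (start)
  t1 'y' -> {3}, take 3 (0->3 ok)
  t2 'z' -> {0,2}, take 2 (3->2 ok)
  t3 'x' -> {1,4}, take 1 (2->1 ok)
  t4 'z' -> {0,2}, take 2 (1->2 ok)
  t5 'x' -> {1,4}, take 1 (2->1 ok)
  t6 'z' -> {0,2}, take 2 (1->2 ok)
  t7 'x' -> {1,4}, take 4 (2->4 ok)
  t8 'x' -> {1,4}, take 4 (4->4 ok)
  t9 'x' -> {1,4}, take 4 (4->4 ok)
  t10 'x' -> {1,4}, take 1 (4->1 ok)
  t11 'z' -> {0,2}, take 2 (1->2 ok)
  t12 'z' -> {0,2}, take 2 (2->2 ok)
  t13 'z' -> {0,2}, take 2 (2->2 ok)
  t14 'y' -> {3}, take 3 (2->3 ok)
  t15 'y' -> {3}, take 3 (3->3 ok)
  t16 'z' -> {0,2}, take 0 (3->0 ok)
  t17 'y' -> {3}, take 3 (0->3 ok)
  t18 'z' -> {0,2}, take 2 (3->2 ok)
  t19 'x' -> {1,4}, take 1 (2->1 ok)
  t20 'x' -> {1,4}, take 1 (1->1 ok)
  t21 'z' -> {0,2}, take 2 (1->2 ok)

0,3,2,1,2,1,2,4,4,4,1,2,2,2,3,3,0,3,2,1,1,2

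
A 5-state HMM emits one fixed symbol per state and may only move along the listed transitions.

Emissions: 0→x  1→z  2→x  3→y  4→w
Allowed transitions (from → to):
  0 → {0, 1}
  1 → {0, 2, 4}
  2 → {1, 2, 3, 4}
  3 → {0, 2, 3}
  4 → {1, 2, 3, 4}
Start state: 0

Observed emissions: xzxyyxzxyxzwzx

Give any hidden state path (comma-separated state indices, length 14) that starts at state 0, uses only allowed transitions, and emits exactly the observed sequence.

  0: obs=x cand={0,2} pick 0 [start]
  1: obs=z cand={1} pick 1 [0->1 ok]
  2: obs=x cand={0,2} pick 2 [1->2 ok]
  3: obs=y cand={3} pick 3 [2->3 ok]
  4: obs=y cand={3} pick 3 [3->3 ok]
  5: obs=x cand={0,2} pick 0 [3->0 ok]
  6: obs=z cand={1} pick 1 [0->1 ok]
  7: obs=x cand={0,2} pick 2 [1->2 ok]
  8: obs=y cand={3} pick 3 [2->3 ok]
  9: obs=x cand={0,2} pick 0 [3->0 ok]
  10: obs=z cand={1} pick 1 [0->1 ok]
  11: obs=w cand={4} pick 4 [1->4 ok]
  12: obs=z cand={1} pick 1 [4->1 ok]
  13: obs=x cand={0,2} pick 2 [1->2 ok]

0,1,2,3,3,0,1,2,3,0,1,4,1,2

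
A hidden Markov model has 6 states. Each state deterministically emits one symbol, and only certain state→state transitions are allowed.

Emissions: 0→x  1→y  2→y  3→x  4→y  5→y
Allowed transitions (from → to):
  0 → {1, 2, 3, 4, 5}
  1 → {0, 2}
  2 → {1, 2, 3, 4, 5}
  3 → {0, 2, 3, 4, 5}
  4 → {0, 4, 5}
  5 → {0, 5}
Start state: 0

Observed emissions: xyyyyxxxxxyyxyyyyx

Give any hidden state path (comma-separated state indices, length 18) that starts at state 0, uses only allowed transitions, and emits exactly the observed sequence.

  pos 0: x in {0,3}, choose 0; start
  pos 1: y in {1,2,4,5}, choose 2; 0->2 ok
  pos 2: y in {1,2,4,5}, choose 1; 2->1 ok
  pos 3: y in {1,2,4,5}, choose 2; 1->2 ok
  pos 4: y in {1,2,4,5}, choose 1; 2->1 ok
  pos 5: x in {0,3}, choose 0; 1->0 ok
  pos 6: x in {0,3}, choose 3; 0->3 ok
  pos 7: x in {0,3}, choose 0; 3->0 ok
  pos 8: x in {0,3}, choose 3; 0->3 ok
  pos 9: x in {0,3}, choose 0; 3->0 ok
  pos 10: y in {1,2,4,5}, choose 5; 0->5 ok
  pos 11: y in {1,2,4,5}, choose 5; 5->5 ok
  pos 12: x in {0,3}, choose 0; 5->0 ok
  pos 13: y in {1,2,4,5}, choose 1; 0->1 ok
  pos 14: y in {1,2,4,5}, choose 2; 1->2 ok
  pos 15: y in {1,2,4,5}, choose 1; 2->1 ok
  pos 16: y in {1,2,4,5}, choose 2; 1->2 ok
  pos 17: x in {0,3}, choose 3; 2->3 ok

0,2,1,2,1,0,3,0,3,0,5,5,0,1,2,1,2,3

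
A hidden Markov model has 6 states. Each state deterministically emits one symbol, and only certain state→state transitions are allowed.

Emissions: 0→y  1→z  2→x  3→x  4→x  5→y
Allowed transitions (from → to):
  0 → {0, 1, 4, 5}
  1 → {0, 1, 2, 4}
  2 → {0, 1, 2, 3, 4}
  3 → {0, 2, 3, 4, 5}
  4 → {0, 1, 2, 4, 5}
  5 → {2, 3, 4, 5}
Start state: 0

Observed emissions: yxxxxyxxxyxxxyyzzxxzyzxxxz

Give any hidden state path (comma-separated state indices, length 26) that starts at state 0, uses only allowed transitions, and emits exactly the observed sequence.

0,4,2,2,4,0,4,2,4,5,3,2,2,0,0,1,1,4,4,1,0,1,2,3,4,1

  0: obs=y cand={0,5} pick 0 [start]
  1: obs=x cand={2,3,4} pick 4 [0->4 ok]
  2: obs=x cand={2,3,4} pick 2 [4->2 ok]
  3: obs=x cand={2,3,4} pick 2 [2->2 ok]
  4: obs=x cand={2,3,4} pick 4 [2->4 ok]
  5: obs=y cand={0,5} pick 0 [4->0 ok]
  6: obs=x cand={2,3,4} pick 4 [0->4 ok]
  7: obs=x cand={2,3,4} pick 2 [4->2 ok]
  8: obs=x cand={2,3,4} pick 4 [2->4 ok]
  9: obs=y cand={0,5} pick 5 [4->5 ok]
  10: obs=x cand={2,3,4} pick 3 [5->3 ok]
  11: obs=x cand={2,3,4} pick 2 [3->2 ok]
  12: obs=x cand={2,3,4} pick 2 [2->2 ok]
  13: obs=y cand={0,5} pick 0 [2->0 ok]
  14: obs=y cand={0,5} pick 0 [0->0 ok]
  15: obs=z cand={1} pick 1 [0->1 ok]
  16: obs=z cand={1} pick 1 [1->1 ok]
  17: obs=x cand={2,3,4} pick 4 [1->4 ok]
  18: obs=x cand={2,3,4} pick 4 [4->4 ok]
  19: obs=z cand={1} pick 1 [4->1 ok]
  20: obs=y cand={0,5} pick 0 [1->0 ok]
  21: obs=z cand={1} pick 1 [0->1 ok]
  22: obs=x cand={2,3,4} pick 2 [1->2 ok]
  23: obs=x cand={2,3,4} pick 3 [2->3 ok]
  24: obs=x cand={2,3,4} pick 4 [3->4 ok]
  25: obs=z cand={1} pick 1 [4->1 ok]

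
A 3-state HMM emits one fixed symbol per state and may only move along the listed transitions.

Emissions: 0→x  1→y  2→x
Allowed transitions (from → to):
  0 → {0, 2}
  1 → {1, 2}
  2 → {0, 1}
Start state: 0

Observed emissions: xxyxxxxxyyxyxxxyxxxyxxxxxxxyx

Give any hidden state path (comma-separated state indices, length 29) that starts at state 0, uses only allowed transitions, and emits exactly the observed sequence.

  0: obs=x cand={0,2} pick 0 [start]
  1: obs=x cand={0,2} pick 2 [0->2 ok]
  2: obs=y cand={1} pick 1 [2->1 ok]
  3: obs=x cand={0,2} pick 2 [1->2 ok]
  4: obs=x cand={0,2} pick 0 [2->0 ok]
  5: obs=x cand={0,2} pick 0 [0->0 ok]
  6: obs=x cand={0,2} pick 0 [0->0 ok]
  7: obs=x cand={0,2} pick 2 [0->2 ok]
  8: obs=y cand={1} pick 1 [2->1 ok]
  9: obs=y cand={1} pick 1 [1->1 ok]
  10: obs=x cand={0,2} pick 2 [1->2 ok]
  11: obs=y cand={1} pick 1 [2->1 ok]
  12: obs=x cand={0,2} pick 2 [1->2 ok]
  13: obs=x cand={0,2} pick 0 [2->0 ok]
  14: obs=x cand={0,2} pick 2 [0->2 ok]
  15: obs=y cand={1} pick 1 [2->1 ok]
  16: obs=x cand={0,2} pick 2 [1->2 ok]
  17: obs=x cand={0,2} pick 0 [2->0 ok]
  18: obs=x cand={0,2} pick 2 [0->2 ok]
  19: obs=y cand={1} pick 1 [2->1 ok]
  20: obs=x cand={0,2} pick 2 [1->2 ok]
  21: obs=x cand={0,2} pick 0 [2->0 ok]
  22: obs=x cand={0,2} pick 0 [0->0 ok]
  23: obs=x cand={0,2} pick 0 [0->0 ok]
  24: obs=x cand={0,2} pick 0 [0->0 ok]
  25: obs=x cand={0,2} pick 0 [0->0 ok]
  26: obs=x cand={0,2} pick 2 [0->2 ok]
  27: obs=y cand={1} pick 1 [2->1 ok]
  28: obs=x cand={0,2} pick 2 [1->2 ok]

0,2,1,2,0,0,0,2,1,1,2,1,2,0,2,1,2,0,2,1,2,0,0,0,0,0,2,1,2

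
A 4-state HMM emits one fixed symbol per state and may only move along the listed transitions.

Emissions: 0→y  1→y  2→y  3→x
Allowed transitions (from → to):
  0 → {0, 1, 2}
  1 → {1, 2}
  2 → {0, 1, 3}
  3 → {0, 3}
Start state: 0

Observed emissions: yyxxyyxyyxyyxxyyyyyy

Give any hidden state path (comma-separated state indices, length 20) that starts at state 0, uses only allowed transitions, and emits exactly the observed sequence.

0,2,3,3,0,2,3,0,2,3,0,2,3,3,0,0,2,1,1,2

  t0 'y' -> {0,1,2}, take 0 (start)
  t1 'y' -> {0,1,2}, take 2 (0->2 ok)
  t2 'x' -> {3}, take 3 (2->3 ok)
  t3 'x' -> {3}, take 3 (3->3 ok)
  t4 'y' -> {0,1,2}, take 0 (3->0 ok)
  t5 'y' -> {0,1,2}, take 2 (0->2 ok)
  t6 'x' -> {3}, take 3 (2->3 ok)
  t7 'y' -> {0,1,2}, take 0 (3->0 ok)
  t8 'y' -> {0,1,2}, take 2 (0->2 ok)
  t9 'x' -> {3}, take 3 (2->3 ok)
  t10 'y' -> {0,1,2}, take 0 (3->0 ok)
  t11 'y' -> {0,1,2}, take 2 (0->2 ok)
  t12 'x' -> {3}, take 3 (2->3 ok)
  t13 'x' -> {3}, take 3 (3->3 ok)
  t14 'y' -> {0,1,2}, take 0 (3->0 ok)
  t15 'y' -> {0,1,2}, take 0 (0->0 ok)
  t16 'y' -> {0,1,2}, take 2 (0->2 ok)
  t17 'y' -> {0,1,2}, take 1 (2->1 ok)
  t18 'y' -> {0,1,2}, take 1 (1->1 ok)
  t19 'y' -> {0,1,2}, take 2 (1->2 ok)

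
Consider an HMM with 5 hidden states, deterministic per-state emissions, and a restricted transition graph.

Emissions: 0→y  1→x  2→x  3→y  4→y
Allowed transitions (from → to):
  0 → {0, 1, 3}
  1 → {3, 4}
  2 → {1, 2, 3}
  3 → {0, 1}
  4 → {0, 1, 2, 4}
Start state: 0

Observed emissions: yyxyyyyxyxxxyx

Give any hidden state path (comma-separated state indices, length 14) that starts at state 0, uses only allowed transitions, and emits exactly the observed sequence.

0,3,1,3,0,3,0,1,4,2,2,2,3,1

  pos 0: y in {0,3,4}, choose 0; start
  pos 1: y in {0,3,4}, choose 3; 0->3 ok
  pos 2: x in {1,2}, choose 1; 3->1 ok
  pos 3: y in {0,3,4}, choose 3; 1->3 ok
  pos 4: y in {0,3,4}, choose 0; 3->0 ok
  pos 5: y in {0,3,4}, choose 3; 0->3 ok
  pos 6: y in {0,3,4}, choose 0; 3->0 ok
  pos 7: x in {1,2}, choose 1; 0->1 ok
  pos 8: y in {0,3,4}, choose 4; 1->4 ok
  pos 9: x in {1,2}, choose 2; 4->2 ok
  pos 10: x in {1,2}, choose 2; 2->2 ok
  pos 11: x in {1,2}, choose 2; 2->2 ok
  pos 12: y in {0,3,4}, choose 3; 2->3 ok
  pos 13: x in {1,2}, choose 1; 3->1 ok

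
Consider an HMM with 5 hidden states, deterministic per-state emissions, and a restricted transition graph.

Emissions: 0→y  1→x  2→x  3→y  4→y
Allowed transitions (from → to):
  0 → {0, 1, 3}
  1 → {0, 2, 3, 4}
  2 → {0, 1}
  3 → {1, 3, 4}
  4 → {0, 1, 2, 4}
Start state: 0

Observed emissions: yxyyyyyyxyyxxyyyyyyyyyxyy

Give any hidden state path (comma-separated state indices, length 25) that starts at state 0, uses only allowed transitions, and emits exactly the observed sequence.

0,1,0,3,4,4,0,0,1,3,3,1,2,0,0,0,3,3,4,4,0,3,1,0,3

  0: obs=y cand={0,3,4} pick 0 [start]
  1: obs=x cand={1,2} pick 1 [0->1 ok]
  2: obs=y cand={0,3,4} pick 0 [1->0 ok]
  3: obs=y cand={0,3,4} pick 3 [0->3 ok]
  4: obs=y cand={0,3,4} pick 4 [3->4 ok]
  5: obs=y cand={0,3,4} pick 4 [4->4 ok]
  6: obs=y cand={0,3,4} pick 0 [4->0 ok]
  7: obs=y cand={0,3,4} pick 0 [0->0 ok]
  8: obs=x cand={1,2} pick 1 [0->1 ok]
  9: obs=y cand={0,3,4} pick 3 [1->3 ok]
  10: obs=y cand={0,3,4} pick 3 [3->3 ok]
  11: obs=x cand={1,2} pick 1 [3->1 ok]
  12: obs=x cand={1,2} pick 2 [1->2 ok]
  13: obs=y cand={0,3,4} pick 0 [2->0 ok]
  14: obs=y cand={0,3,4} pick 0 [0->0 ok]
  15: obs=y cand={0,3,4} pick 0 [0->0 ok]
  16: obs=y cand={0,3,4} pick 3 [0->3 ok]
  17: obs=y cand={0,3,4} pick 3 [3->3 ok]
  18: obs=y cand={0,3,4} pick 4 [3->4 ok]
  19: obs=y cand={0,3,4} pick 4 [4->4 ok]
  20: obs=y cand={0,3,4} pick 0 [4->0 ok]
  21: obs=y cand={0,3,4} pick 3 [0->3 ok]
  22: obs=x cand={1,2} pick 1 [3->1 ok]
  23: obs=y cand={0,3,4} pick 0 [1->0 ok]
  24: obs=y cand={0,3,4} pick 3 [0->3 ok]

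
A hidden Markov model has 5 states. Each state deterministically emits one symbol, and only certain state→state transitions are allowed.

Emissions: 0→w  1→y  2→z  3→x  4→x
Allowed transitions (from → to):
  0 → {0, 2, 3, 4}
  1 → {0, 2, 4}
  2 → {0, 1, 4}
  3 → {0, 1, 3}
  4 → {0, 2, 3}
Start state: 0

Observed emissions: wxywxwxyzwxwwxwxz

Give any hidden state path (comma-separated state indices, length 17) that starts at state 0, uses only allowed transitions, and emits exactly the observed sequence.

0,3,1,0,3,0,3,1,2,0,3,0,0,4,0,4,2

  [0] w  {0}  => 0  start
  [1] x  {3,4}  => 3  0->3 ok
  [2] y  {1}  => 1  3->1 ok
  [3] w  {0}  => 0  1->0 ok
  [4] x  {3,4}  => 3  0->3 ok
  [5] w  {0}  => 0  3->0 ok
  [6] x  {3,4}  => 3  0->3 ok
  [7] y  {1}  => 1  3->1 ok
  [8] z  {2}  => 2  1->2 ok
  [9] w  {0}  => 0  2->0 ok
  [10] x  {3,4}  => 3  0->3 ok
  [11] w  {0}  => 0  3->0 ok
  [12] w  {0}  => 0  0->0 ok
  [13] x  {3,4}  => 4  0->4 ok
  [14] w  {0}  => 0  4->0 ok
  [15] x  {3,4}  => 4  0->4 ok
  [16] z  {2}  => 2  4->2 ok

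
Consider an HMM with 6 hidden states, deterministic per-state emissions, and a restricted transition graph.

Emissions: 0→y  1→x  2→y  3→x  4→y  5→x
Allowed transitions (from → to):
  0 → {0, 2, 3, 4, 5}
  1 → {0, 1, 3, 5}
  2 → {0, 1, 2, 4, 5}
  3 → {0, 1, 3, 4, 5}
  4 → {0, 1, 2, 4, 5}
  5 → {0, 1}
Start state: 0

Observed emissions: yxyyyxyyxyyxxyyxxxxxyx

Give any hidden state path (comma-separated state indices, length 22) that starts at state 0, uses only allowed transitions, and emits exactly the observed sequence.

0,5,0,4,0,3,0,4,5,0,2,1,5,0,2,5,1,1,3,5,0,5

  t0 'y' -> {0,2,4}, take 0 (start)
  t1 'x' -> {1,3,5}, take 5 (0->5 ok)
  t2 'y' -> {0,2,4}, take 0 (5->0 ok)
  t3 'y' -> {0,2,4}, take 4 (0->4 ok)
  t4 'y' -> {0,2,4}, take 0 (4->0 ok)
  t5 'x' -> {1,3,5}, take 3 (0->3 ok)
  t6 'y' -> {0,2,4}, take 0 (3->0 ok)
  t7 'y' -> {0,2,4}, take 4 (0->4 ok)
  t8 'x' -> {1,3,5}, take 5 (4->5 ok)
  t9 'y' -> {0,2,4}, take 0 (5->0 ok)
  t10 'y' -> {0,2,4}, take 2 (0->2 ok)
  t11 'x' -> {1,3,5}, take 1 (2->1 ok)
  t12 'x' -> {1,3,5}, take 5 (1->5 ok)
  t13 'y' -> {0,2,4}, take 0 (5->0 ok)
  t14 'y' -> {0,2,4}, take 2 (0->2 ok)
  t15 'x' -> {1,3,5}, take 5 (2->5 ok)
  t16 'x' -> {1,3,5}, take 1 (5->1 ok)
  t17 'x' -> {1,3,5}, take 1 (1->1 ok)
  t18 'x' -> {1,3,5}, take 3 (1->3 ok)
  t19 'x' -> {1,3,5}, take 5 (3->5 ok)
  t20 'y' -> {0,2,4}, take 0 (5->0 ok)
  t21 'x' -> {1,3,5}, take 5 (0->5 ok)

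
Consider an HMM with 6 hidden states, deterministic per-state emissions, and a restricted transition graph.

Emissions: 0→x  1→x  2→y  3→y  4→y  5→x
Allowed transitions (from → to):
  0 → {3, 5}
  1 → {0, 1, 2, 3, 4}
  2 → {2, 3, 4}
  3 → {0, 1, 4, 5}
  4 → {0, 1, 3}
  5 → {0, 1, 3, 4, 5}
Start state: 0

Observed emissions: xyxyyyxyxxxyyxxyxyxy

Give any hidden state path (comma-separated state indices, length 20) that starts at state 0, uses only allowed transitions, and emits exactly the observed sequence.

  0: obs=x cand={0,1,5} pick 0 [start]
  1: obs=y cand={2,3,4} pick 3 [0->3 ok]
  2: obs=x cand={0,1,5} pick 0 [3->0 ok]
  3: obs=y cand={2,3,4} pick 3 [0->3 ok]
  4: obs=y cand={2,3,4} pick 4 [3->4 ok]
  5: obs=y cand={2,3,4} pick 3 [4->3 ok]
  6: obs=x cand={0,1,5} pick 5 [3->5 ok]
  7: obs=y cand={2,3,4} pick 4 [5->4 ok]
  8: obs=x cand={0,1,5} pick 0 [4->0 ok]
  9: obs=x cand={0,1,5} pick 5 [0->5 ok]
  10: obs=x cand={0,1,5} pick 5 [5->5 ok]
  11: obs=y cand={2,3,4} pick 4 [5->4 ok]
  12: obs=y cand={2,3,4} pick 3 [4->3 ok]
  13: obs=x cand={0,1,5} pick 0 [3->0 ok]
  14: obs=x cand={0,1,5} pick 5 [0->5 ok]
  15: obs=y cand={2,3,4} pick 3 [5->3 ok]
  16: obs=x cand={0,1,5} pick 0 [3->0 ok]
  17: obs=y cand={2,3,4} pick 3 [0->3 ok]
  18: obs=x cand={0,1,5} pick 5 [3->5 ok]
  19: obs=y cand={2,3,4} pick 4 [5->4 ok]

0,3,0,3,4,3,5,4,0,5,5,4,3,0,5,3,0,3,5,4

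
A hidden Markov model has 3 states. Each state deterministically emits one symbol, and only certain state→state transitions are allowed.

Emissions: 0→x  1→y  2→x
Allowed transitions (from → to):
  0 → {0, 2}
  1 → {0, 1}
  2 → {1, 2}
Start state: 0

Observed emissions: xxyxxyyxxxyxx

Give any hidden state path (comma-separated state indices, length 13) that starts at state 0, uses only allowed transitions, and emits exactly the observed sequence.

0,2,1,0,2,1,1,0,2,2,1,0,0

  [0] x  {0,2}  => 0  start
  [1] x  {0,2}  => 2  0->2 ok
  [2] y  {1}  => 1  2->1 ok
  [3] x  {0,2}  => 0  1->0 ok
  [4] x  {0,2}  => 2  0->2 ok
  [5] y  {1}  => 1  2->1 ok
  [6] y  {1}  => 1  1->1 ok
  [7] x  {0,2}  => 0  1->0 ok
  [8] x  {0,2}  => 2  0->2 ok
  [9] x  {0,2}  => 2  2->2 ok
  [10] y  {1}  => 1  2->1 ok
  [11] x  {0,2}  => 0  1->0 ok
  [12] x  {0,2}  => 0  0->0 ok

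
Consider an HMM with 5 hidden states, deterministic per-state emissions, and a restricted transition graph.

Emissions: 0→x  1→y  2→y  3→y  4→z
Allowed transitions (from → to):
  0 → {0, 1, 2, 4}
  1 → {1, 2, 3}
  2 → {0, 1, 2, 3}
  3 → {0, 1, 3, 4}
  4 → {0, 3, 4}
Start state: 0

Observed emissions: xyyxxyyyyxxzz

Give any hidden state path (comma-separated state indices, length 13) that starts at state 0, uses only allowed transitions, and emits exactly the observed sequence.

0,1,3,0,0,2,2,1,2,0,0,4,4

  0: obs=x cand={0} pick 0 [start]
  1: obs=y cand={1,2,3} pick 1 [0->1 ok]
  2: obs=y cand={1,2,3} pick 3 [1->3 ok]
  3: obs=x cand={0} pick 0 [3->0 ok]
  4: obs=x cand={0} pick 0 [0->0 ok]
  5: obs=y cand={1,2,3} pick 2 [0->2 ok]
  6: obs=y cand={1,2,3} pick 2 [2->2 ok]
  7: obs=y cand={1,2,3} pick 1 [2->1 ok]
  8: obs=y cand={1,2,3} pick 2 [1->2 ok]
  9: obs=x cand={0} pick 0 [2->0 ok]
  10: obs=x cand={0} pick 0 [0->0 ok]
  11: obs=z cand={4} pick 4 [0->4 ok]
  12: obs=z cand={4} pick 4 [4->4 ok]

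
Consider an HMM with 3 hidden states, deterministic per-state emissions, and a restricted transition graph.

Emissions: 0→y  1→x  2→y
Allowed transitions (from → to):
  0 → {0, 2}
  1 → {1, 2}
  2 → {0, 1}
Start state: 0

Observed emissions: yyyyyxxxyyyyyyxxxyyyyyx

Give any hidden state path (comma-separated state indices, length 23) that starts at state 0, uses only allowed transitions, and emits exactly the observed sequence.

  pos 0: y in {0,2}, choose 0; start
  pos 1: y in {0,2}, choose 0; 0->0 ok
  pos 2: y in {0,2}, choose 2; 0->2 ok
  pos 3: y in {0,2}, choose 0; 2->0 ok
  pos 4: y in {0,2}, choose 2; 0->2 ok
  pos 5: x in {1}, choose 1; 2->1 ok
  pos 6: x in {1}, choose 1; 1->1 ok
  pos 7: x in {1}, choose 1; 1->1 ok
  pos 8: y in {0,2}, choose 2; 1->2 ok
  pos 9: y in {0,2}, choose 0; 2->0 ok
  pos 10: y in {0,2}, choose 0; 0->0 ok
  pos 11: y in {0,2}, choose 0; 0->0 ok
  pos 12: y in {0,2}, choose 0; 0->0 ok
  pos 13: y in {0,2}, choose 2; 0->2 ok
  pos 14: x in {1}, choose 1; 2->1 ok
  pos 15: x in {1}, choose 1; 1->1 ok
  pos 16: x in {1}, choose 1; 1->1 ok
  pos 17: y in {0,2}, choose 2; 1->2 ok
  pos 18: y in {0,2}, choose 0; 2->0 ok
  pos 19: y in {0,2}, choose 0; 0->0 ok
  pos 20: y in {0,2}, choose 0; 0->0 ok
  pos 21: y in {0,2}, choose 2; 0->2 ok
  pos 22: x in {1}, choose 1; 2->1 ok

0,0,2,0,2,1,1,1,2,0,0,0,0,2,1,1,1,2,0,0,0,2,1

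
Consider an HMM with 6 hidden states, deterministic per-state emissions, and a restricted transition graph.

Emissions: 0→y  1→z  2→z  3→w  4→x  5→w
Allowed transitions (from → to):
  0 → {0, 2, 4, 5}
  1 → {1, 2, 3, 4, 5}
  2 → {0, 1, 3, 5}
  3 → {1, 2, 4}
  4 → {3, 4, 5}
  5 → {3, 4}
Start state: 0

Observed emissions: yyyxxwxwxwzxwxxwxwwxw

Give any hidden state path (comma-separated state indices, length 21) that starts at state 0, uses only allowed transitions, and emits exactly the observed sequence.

  0: obs=y cand={0} pick 0 [start]
  1: obs=y cand={0} pick 0 [0->0 ok]
  2: obs=y cand={0} pick 0 [0->0 ok]
  3: obs=x cand={4} pick 4 [0->4 ok]
  4: obs=x cand={4} pick 4 [4->4 ok]
  5: obs=w cand={3,5} pick 3 [4->3 ok]
  6: obs=x cand={4} pick 4 [3->4 ok]
  7: obs=w cand={3,5} pick 5 [4->5 ok]
  8: obs=x cand={4} pick 4 [5->4 ok]
  9: obs=w cand={3,5} pick 3 [4->3 ok]
  10: obs=z cand={1,2} pick 1 [3->1 ok]
  11: obs=x cand={4} pick 4 [1->4 ok]
  12: obs=w cand={3,5} pick 5 [4->5 ok]
  13: obs=x cand={4} pick 4 [5->4 ok]
  14: obs=x cand={4} pick 4 [4->4 ok]
  15: obs=w cand={3,5} pick 5 [4->5 ok]
  16: obs=x cand={4} pick 4 [5->4 ok]
  17: obs=w cand={3,5} pick 5 [4->5 ok]
  18: obs=w cand={3,5} pick 3 [5->3 ok]
  19: obs=x cand={4} pick 4 [3->4 ok]
  20: obs=w cand={3,5} pick 3 [4->3 ok]

0,0,0,4,4,3,4,5,4,3,1,4,5,4,4,5,4,5,3,4,3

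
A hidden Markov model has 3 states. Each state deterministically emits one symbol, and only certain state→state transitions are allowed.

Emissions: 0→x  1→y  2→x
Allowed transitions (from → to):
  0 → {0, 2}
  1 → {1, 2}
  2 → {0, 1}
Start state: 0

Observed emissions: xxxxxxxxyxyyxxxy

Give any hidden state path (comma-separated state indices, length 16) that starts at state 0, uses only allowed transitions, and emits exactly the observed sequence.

  pos 0: x in {0,2}, choose 0; start
  pos 1: x in {0,2}, choose 2; 0->2 ok
  pos 2: x in {0,2}, choose 0; 2->0 ok
  pos 3: x in {0,2}, choose 0; 0->0 ok
  pos 4: x in {0,2}, choose 2; 0->2 ok
  pos 5: x in {0,2}, choose 0; 2->0 ok
  pos 6: x in {0,2}, choose 0; 0->0 ok
  pos 7: x in {0,2}, choose 2; 0->2 ok
  pos 8: y in {1}, choose 1; 2->1 ok
  pos 9: x in {0,2}, choose 2; 1->2 ok
  pos 10: y in {1}, choose 1; 2->1 ok
  pos 11: y in {1}, choose 1; 1->1 ok
  pos 12: x in {0,2}, choose 2; 1->2 ok
  pos 13: x in {0,2}, choose 0; 2->0 ok
  pos 14: x in {0,2}, choose 2; 0->2 ok
  pos 15: y in {1}, choose 1; 2->1 ok

0,2,0,0,2,0,0,2,1,2,1,1,2,0,2,1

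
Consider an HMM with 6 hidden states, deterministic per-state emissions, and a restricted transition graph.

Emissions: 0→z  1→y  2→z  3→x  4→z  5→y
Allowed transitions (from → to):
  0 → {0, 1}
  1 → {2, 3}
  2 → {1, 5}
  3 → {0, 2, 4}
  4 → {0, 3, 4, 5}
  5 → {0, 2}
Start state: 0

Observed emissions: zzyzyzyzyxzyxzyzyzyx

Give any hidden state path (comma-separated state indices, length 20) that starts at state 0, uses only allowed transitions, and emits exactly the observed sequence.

0,0,1,2,5,0,1,2,1,3,2,1,3,0,1,2,1,2,1,3

  [0] z  {0,2,4}  => 0  start
  [1] z  {0,2,4}  => 0  0->0 ok
  [2] y  {1,5}  => 1  0->1 ok
  [3] z  {0,2,4}  => 2  1->2 ok
  [4] y  {1,5}  => 5  2->5 ok
  [5] z  {0,2,4}  => 0  5->0 ok
  [6] y  {1,5}  => 1  0->1 ok
  [7] z  {0,2,4}  => 2  1->2 ok
  [8] y  {1,5}  => 1  2->1 ok
  [9] x  {3}  => 3  1->3 ok
  [10] z  {0,2,4}  => 2  3->2 ok
  [11] y  {1,5}  => 1  2->1 ok
  [12] x  {3}  => 3  1->3 ok
  [13] z  {0,2,4}  => 0  3->0 ok
  [14] y  {1,5}  => 1  0->1 ok
  [15] z  {0,2,4}  => 2  1->2 ok
  [16] y  {1,5}  => 1  2->1 ok
  [17] z  {0,2,4}  => 2  1->2 ok
  [18] y  {1,5}  => 1  2->1 ok
  [19] x  {3}  => 3  1->3 ok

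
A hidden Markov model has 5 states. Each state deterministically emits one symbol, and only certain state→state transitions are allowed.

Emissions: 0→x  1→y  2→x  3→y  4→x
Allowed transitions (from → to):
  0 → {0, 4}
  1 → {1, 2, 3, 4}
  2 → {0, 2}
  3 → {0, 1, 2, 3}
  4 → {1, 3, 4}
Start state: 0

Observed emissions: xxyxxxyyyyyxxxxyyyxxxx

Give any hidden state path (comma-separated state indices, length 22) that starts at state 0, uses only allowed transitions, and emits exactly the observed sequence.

0,4,3,2,0,4,3,1,3,1,3,0,0,0,4,3,3,1,2,2,2,2

  pos 0: x in {0,2,4}, choose 0; start
  pos 1: x in {0,2,4}, choose 4; 0->4 ok
  pos 2: y in {1,3}, choose 3; 4->3 ok
  pos 3: x in {0,2,4}, choose 2; 3->2 ok
  pos 4: x in {0,2,4}, choose 0; 2->0 ok
  pos 5: x in {0,2,4}, choose 4; 0->4 ok
  pos 6: y in {1,3}, choose 3; 4->3 ok
  pos 7: y in {1,3}, choose 1; 3->1 ok
  pos 8: y in {1,3}, choose 3; 1->3 ok
  pos 9: y in {1,3}, choose 1; 3->1 ok
  pos 10: y in {1,3}, choose 3; 1->3 ok
  pos 11: x in {0,2,4}, choose 0; 3->0 ok
  pos 12: x in {0,2,4}, choose 0; 0->0 ok
  pos 13: x in {0,2,4}, choose 0; 0->0 ok
  pos 14: x in {0,2,4}, choose 4; 0->4 ok
  pos 15: y in {1,3}, choose 3; 4->3 ok
  pos 16: y in {1,3}, choose 3; 3->3 ok
  pos 17: y in {1,3}, choose 1; 3->1 ok
  pos 18: x in {0,2,4}, choose 2; 1->2 ok
  pos 19: x in {0,2,4}, choose 2; 2->2 ok
  pos 20: x in {0,2,4}, choose 2; 2->2 ok
  pos 21: x in {0,2,4}, choose 2; 2->2 ok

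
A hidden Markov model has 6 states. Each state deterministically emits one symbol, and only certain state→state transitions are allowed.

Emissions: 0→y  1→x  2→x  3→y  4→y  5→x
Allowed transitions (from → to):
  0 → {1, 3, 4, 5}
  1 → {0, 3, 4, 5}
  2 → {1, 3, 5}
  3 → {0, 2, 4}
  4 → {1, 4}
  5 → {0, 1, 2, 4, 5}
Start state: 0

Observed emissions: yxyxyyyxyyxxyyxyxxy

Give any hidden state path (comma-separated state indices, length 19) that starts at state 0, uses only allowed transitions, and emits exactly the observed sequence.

0,5,0,1,0,4,4,1,3,0,5,5,0,3,2,3,2,1,0

  pos 0: y in {0,3,4}, choose 0; start
  pos 1: x in {1,2,5}, choose 5; 0->5 ok
  pos 2: y in {0,3,4}, choose 0; 5->0 ok
  pos 3: x in {1,2,5}, choose 1; 0->1 ok
  pos 4: y in {0,3,4}, choose 0; 1->0 ok
  pos 5: y in {0,3,4}, choose 4; 0->4 ok
  pos 6: y in {0,3,4}, choose 4; 4->4 ok
  pos 7: x in {1,2,5}, choose 1; 4->1 ok
  pos 8: y in {0,3,4}, choose 3; 1->3 ok
  pos 9: y in {0,3,4}, choose 0; 3->0 ok
  pos 10: x in {1,2,5}, choose 5; 0->5 ok
  pos 11: x in {1,2,5}, choose 5; 5->5 ok
  pos 12: y in {0,3,4}, choose 0; 5->0 ok
  pos 13: y in {0,3,4}, choose 3; 0->3 ok
  pos 14: x in {1,2,5}, choose 2; 3->2 ok
  pos 15: y in {0,3,4}, choose 3; 2->3 ok
  pos 16: x in {1,2,5}, choose 2; 3->2 ok
  pos 17: x in {1,2,5}, choose 1; 2->1 ok
  pos 18: y in {0,3,4}, choose 0; 1->0 ok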